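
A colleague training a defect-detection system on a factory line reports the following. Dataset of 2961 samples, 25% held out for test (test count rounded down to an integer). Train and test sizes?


Test = ⌊2961·25/100⌋ = 740
Train = 2961 - 740 = 2221

Train: 2221, Test: 740


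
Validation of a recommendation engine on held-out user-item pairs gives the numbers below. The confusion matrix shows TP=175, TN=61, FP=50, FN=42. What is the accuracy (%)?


Accuracy = (TP+TN)/(TP+TN+FP+FN)
= (175+61)/(328)
= 236/328 = 71.95%

71.95%


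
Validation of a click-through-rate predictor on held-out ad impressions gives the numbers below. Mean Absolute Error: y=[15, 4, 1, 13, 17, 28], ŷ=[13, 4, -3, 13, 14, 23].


Absolute errors: |15-13|=2, |4-4|=0, |1+ 3|=4, |13-13|=0, |17-14|=3, |28-23|=5
Sum = 14
MAE = 14/6 = 7/3

7/3


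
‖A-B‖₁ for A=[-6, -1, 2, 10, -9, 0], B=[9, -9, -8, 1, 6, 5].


d = |-6-9| + |-1+ 9| + |2+ 8| + |10-1| + |-9-6| + |0-5|
  = 15 + 8 + 10 + 9 + 15 + 5
  = 62

62


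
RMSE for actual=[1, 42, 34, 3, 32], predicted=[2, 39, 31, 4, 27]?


MSE = 45/5 = 9
RMSE = √(45/5) = 3.0

3.0


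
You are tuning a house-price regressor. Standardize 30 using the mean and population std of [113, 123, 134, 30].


μ = 100, σ = 41.0914
z = (30 - 100)/41.0914 = -1.7035

-1.7035


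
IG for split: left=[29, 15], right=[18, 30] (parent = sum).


Parent = [47, 45], H_parent = 0.9997
H_left = 0.9257 (n=44), H_right = 0.9544 (n=48)
H_children = (44/92)·0.9257 + (48/92)·0.9544 = 0.9407
IG = 0.9997 - 0.9407 = 0.059

0.059


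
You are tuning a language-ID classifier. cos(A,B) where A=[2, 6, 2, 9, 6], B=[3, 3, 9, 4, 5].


A·B = 2·3 + 6·3 + 2·9 + 9·4 + 6·5 = 108
‖A‖ = √161 = 12.6886, ‖B‖ = √140 = 11.8322
cos = 108/(√161·√140) = 108/√22540 = 0.7194

0.7194


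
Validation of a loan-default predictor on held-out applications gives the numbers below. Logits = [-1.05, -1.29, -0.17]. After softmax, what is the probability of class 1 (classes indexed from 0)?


Exponentials: e^-1.05=0.3499, e^-1.29=0.2753, e^-0.17=0.8437
Sum = 1.4689
Softmax = [0.2382, 0.1874, 0.5744]
p[1] = 0.2753/1.4689 = 0.1874

0.1874


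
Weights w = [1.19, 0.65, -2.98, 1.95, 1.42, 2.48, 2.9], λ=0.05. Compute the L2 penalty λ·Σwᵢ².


‖w‖₂² = (1.19)² + (0.65)² + (-2.98)² + (1.95)² + (1.42)² + (2.48)² + (2.9)²
     = 1.4161 + 0.4225 + 8.8804 + 3.8025 + 2.0164 + 6.1504 + 8.41
     = 31.0983
λ·‖w‖₂² = 0.05·31.0983 = 1.554915

1.554915


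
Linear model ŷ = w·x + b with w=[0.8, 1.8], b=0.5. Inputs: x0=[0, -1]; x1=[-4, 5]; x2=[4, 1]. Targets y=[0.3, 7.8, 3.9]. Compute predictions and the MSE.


ŷ0 = (0.8)·(0) + (1.8)·(-1) + 0.5 = -1.3
ŷ1 = (0.8)·(-4) + (1.8)·(5) + 0.5 = 6.3
ŷ2 = (0.8)·(4) + (1.8)·(1) + 0.5 = 5.5
errors² = [2.56, 2.25, 2.56]
MSE = 7.3700/3 = 2.4567

2.4567


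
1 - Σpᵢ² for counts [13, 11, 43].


Probabilities: [13/67, 11/67, 43/67] ≈ [0.194, 0.1642, 0.6418]
Σpᵢ² = (169 + 121 + 1849)/67² = 2139/4489
Gini = 1 - Σpᵢ² = 1 - 2139/4489 = 0.5235

0.5235


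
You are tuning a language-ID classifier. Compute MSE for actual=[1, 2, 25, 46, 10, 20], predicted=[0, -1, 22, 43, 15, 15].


Squared errors: (1-0)²=1, (2+ 1)²=9, (25-22)²=9, (46-43)²=9, (10-15)²=25, (20-15)²=25
Sum = 78
MSE = 78/6 = 13

13


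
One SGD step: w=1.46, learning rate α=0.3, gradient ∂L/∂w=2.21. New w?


w_new = w - α·∇
= 1.46 - 0.3·2.21
= 1.46 - 0.663
= 0.797

0.797


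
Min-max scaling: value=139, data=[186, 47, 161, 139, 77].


min=47, max=186
(139-47)/(186-47) = 92/139 = 0.6619

0.6619


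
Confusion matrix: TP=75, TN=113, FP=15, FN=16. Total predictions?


Total = TP + TN + FP + FN
= 75 + 113 + 15 + 16
= 219
(Predicted positive: 90, predicted negative: 129)

219


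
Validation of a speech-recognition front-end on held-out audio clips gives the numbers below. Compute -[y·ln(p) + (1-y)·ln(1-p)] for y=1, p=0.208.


BCE = -[y·ln(p) + (1-y)·ln(1-p)]
= -1·ln(0.208) - 0
= -ln(0.208) = 1.5702

1.5702


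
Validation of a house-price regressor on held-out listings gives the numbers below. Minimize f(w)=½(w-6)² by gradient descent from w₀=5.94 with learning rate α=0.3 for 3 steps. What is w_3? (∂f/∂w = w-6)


step 1: grad = 5.94-6 = -0.06; w = 5.94 - 0.3·(-0.06) = 5.958
step 2: grad = 5.958-6 = -0.042; w = 5.958 - 0.3·(-0.042) = 5.9706
step 3: grad = 5.9706-6 = -0.0294; w = 5.9706 - 0.3·(-0.0294) = 5.97942

5.97942


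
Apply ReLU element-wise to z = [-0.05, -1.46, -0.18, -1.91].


ReLU(-0.05) = max(0, -0.05) = 0.0
ReLU(-1.46) = max(0, -1.46) = 0.0
ReLU(-0.18) = max(0, -0.18) = 0.0
ReLU(-1.91) = max(0, -1.91) = 0.0
result = [0.0, 0.0, 0.0, 0.0]

[0.0, 0.0, 0.0, 0.0]


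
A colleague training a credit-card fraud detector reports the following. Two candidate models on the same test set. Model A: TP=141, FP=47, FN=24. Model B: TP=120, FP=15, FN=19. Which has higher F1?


Model A: P=141/188=0.75, R=141/165=0.8545, F1=2PR/(P+R)=2TP/(2TP+FP+FN)=282/353=0.7989
Model B: P=120/135=0.8889, R=120/139=0.8633, F1=2PR/(P+R)=2TP/(2TP+FP+FN)=240/274=0.8759
0.7989 < 0.8759 → Model B

Model B


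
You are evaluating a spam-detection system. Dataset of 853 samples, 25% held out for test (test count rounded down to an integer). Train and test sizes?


Test = ⌊853·25/100⌋ = 213
Train = 853 - 213 = 640

Train: 640, Test: 213


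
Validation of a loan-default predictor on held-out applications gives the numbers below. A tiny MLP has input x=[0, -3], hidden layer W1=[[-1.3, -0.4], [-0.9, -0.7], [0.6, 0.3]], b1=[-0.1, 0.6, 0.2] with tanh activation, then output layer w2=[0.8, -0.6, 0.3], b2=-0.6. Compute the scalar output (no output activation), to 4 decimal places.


z1[0] = (-1.3)·(0) + (-0.4)·(-3) - 0.1 = 1.1
z1[1] = (-0.9)·(0) + (-0.7)·(-3) + 0.6 = 2.7
z1[2] = (0.6)·(0) + (0.3)·(-3) + 0.2 = -0.7
h = tanh(z1) = [0.8005, 0.991, -0.6044]
output = (0.8)·(0.8005) + (-0.6)·(0.991) + (0.3)·(-0.6044) - 0.6 = -0.7355

-0.7355


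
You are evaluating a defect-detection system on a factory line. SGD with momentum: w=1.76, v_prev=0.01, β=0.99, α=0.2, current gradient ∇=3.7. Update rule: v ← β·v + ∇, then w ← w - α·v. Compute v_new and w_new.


v_new = 0.99·0.01 + 3.7 = 0.0099 + 3.7 = 3.7099
w_new = 1.76 - 0.2·3.7099 = 1.76 - 0.74198 = 1.01802

v_new=3.7099, w_new=1.01802


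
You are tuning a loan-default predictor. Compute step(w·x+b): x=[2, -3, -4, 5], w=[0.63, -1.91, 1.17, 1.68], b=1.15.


z = (2)·(0.63) + (-3)·(-1.91) + (-4)·(1.17) + (5)·(1.68) + 1.15
  = 11.86
step(z) = 1 (z≥0)

1


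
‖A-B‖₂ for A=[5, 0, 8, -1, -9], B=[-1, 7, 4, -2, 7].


d = √((5+ 1)² + (0-7)² + (8-4)² + (-1+ 2)² + (-9-7)²)
  = √(36 + 49 + 16 + 1 + 256)
  = √358 = 18.9209

18.9209


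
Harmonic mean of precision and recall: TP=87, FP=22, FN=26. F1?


Precision = 87/109 = 0.7982
Recall = 87/113 = 0.7699
F1 = 2·P·R/(P+R) = 2·TP/(2·TP+FP+FN) = 174/(174+22+26) = 174/222 = 0.7838

0.7838


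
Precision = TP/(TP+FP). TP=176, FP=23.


Precision = TP/(TP+FP)
= 176/(176+23)
= 176/199 = 88.44%

88.44%


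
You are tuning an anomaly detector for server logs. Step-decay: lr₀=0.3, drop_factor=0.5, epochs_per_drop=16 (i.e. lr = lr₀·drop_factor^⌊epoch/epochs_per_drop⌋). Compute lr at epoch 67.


n_drops = ⌊67/16⌋ = 4
lr = 0.3·0.5^4 = 0.3·0.0625 = 0.01875

0.01875


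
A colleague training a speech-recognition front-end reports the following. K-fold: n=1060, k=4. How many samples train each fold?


Fold size = 1060/4 = 265
Training per fold = 1060 - 265 = 795

795


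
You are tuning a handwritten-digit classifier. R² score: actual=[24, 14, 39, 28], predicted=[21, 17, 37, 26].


ȳ = 26.25
SS_res = Σ(y-ŷ)² = 26
SS_tot = Σ(y-ȳ)² = 320.75
R² = 1 - SS_res/SS_tot = 1 - 0.0811 = 0.9189

0.9189


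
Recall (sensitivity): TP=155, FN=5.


Recall = TP/(TP+FN)
= 155/(155+5)
= 155/160 = 96.88%

96.88%


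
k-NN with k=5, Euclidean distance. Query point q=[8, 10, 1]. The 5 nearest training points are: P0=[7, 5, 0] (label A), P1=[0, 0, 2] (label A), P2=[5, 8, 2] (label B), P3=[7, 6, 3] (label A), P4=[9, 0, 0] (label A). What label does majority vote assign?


d(q,P0) = 5.1962  (label A)
d(q,P1) = 12.8452  (label A)
d(q,P2) = 3.7417  (label B)
d(q,P3) = 4.5826  (label A)
d(q,P4) = 10.0995  (label A)
Votes: A=4, B=1
Majority → A

A


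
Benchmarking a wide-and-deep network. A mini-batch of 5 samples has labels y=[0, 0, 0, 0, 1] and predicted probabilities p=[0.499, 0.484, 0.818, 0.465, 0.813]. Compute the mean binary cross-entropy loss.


L[0] = -ln(1-0.499) = -ln(0.501) = 0.6911
L[1] = -ln(1-0.484) = -ln(0.516) = 0.6616
L[2] = -ln(1-0.818) = -ln(0.182) = 1.7037
L[3] = -ln(1-0.465) = -ln(0.535) = 0.6255
L[4] = -ln(0.813) = 0.207
mean = (0.6911 + 0.6616 + 1.7037 + 0.6255 + 0.207)/5 = 0.7778

0.7778


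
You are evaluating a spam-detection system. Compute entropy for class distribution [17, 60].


Probabilities: [17/77, 60/77] ≈ [0.2208, 0.7792]
H = -((17/77)·log₂(17/77) + (60/77)·log₂(60/77))
  = 0.7616 bits

0.7616 bits


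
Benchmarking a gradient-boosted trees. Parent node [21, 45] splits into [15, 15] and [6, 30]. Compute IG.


Parent = [21, 45], H_parent = 0.9024
H_left = 1 (n=30), H_right = 0.65 (n=36)
H_children = (30/66)·1 + (36/66)·0.65 = 0.8091
IG = 0.9024 - 0.8091 = 0.0933

0.0933


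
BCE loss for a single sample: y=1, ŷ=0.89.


BCE = -[y·ln(p) + (1-y)·ln(1-p)]
= -1·ln(0.89) - 0
= -ln(0.89) = 0.1165

0.1165


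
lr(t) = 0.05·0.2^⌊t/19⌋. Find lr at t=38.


n_drops = ⌊38/19⌋ = 2
lr = 0.05·0.2^2 = 0.05·0.04 = 0.002

0.002


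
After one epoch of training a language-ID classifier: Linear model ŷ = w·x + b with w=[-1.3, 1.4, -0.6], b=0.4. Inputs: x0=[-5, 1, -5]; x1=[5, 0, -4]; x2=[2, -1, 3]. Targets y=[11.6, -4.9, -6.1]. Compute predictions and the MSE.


ŷ0 = (-1.3)·(-5) + (1.4)·(1) + (-0.6)·(-5) + 0.4 = 11.3
ŷ1 = (-1.3)·(5) + (1.4)·(0) + (-0.6)·(-4) + 0.4 = -3.7
ŷ2 = (-1.3)·(2) + (1.4)·(-1) + (-0.6)·(3) + 0.4 = -5.4
errors² = [0.09, 1.44, 0.49]
MSE = 2.0200/3 = 0.6733

0.6733


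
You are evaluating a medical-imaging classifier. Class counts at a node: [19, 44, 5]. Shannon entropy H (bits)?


Probabilities: [19/68, 44/68, 5/68] ≈ [0.2794, 0.6471, 0.0735]
H = -((19/68)·log₂(19/68) + (44/68)·log₂(44/68) + (5/68)·log₂(5/68))
  = 1.1972 bits

1.1972 bits


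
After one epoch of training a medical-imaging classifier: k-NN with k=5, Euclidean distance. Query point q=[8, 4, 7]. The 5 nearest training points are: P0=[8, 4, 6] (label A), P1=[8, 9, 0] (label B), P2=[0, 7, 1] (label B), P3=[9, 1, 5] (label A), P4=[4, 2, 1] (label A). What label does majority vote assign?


d(q,P0) = 1.0  (label A)
d(q,P1) = 8.6023  (label B)
d(q,P2) = 10.4403  (label B)
d(q,P3) = 3.7417  (label A)
d(q,P4) = 7.4833  (label A)
Votes: A=3, B=2
Majority → A

A


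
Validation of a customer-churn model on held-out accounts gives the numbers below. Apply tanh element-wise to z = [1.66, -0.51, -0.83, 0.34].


tanh(1.66) = 0.9302
tanh(-0.51) = -0.4699
tanh(-0.83) = -0.6805
tanh(0.34) = 0.3275
result = [0.9302, -0.4699, -0.6805, 0.3275]

[0.9302, -0.4699, -0.6805, 0.3275]


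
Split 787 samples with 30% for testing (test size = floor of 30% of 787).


Test = ⌊787·30/100⌋ = 236
Train = 787 - 236 = 551

Train: 551, Test: 236


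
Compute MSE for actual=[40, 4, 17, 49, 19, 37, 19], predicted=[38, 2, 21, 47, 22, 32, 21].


Squared errors: (40-38)²=4, (4-2)²=4, (17-21)²=16, (49-47)²=4, (19-22)²=9, (37-32)²=25, (19-21)²=4
Sum = 66
MSE = 66/7 = 66/7

66/7


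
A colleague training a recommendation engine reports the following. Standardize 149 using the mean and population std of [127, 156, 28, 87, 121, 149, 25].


μ = 99, σ = 50.2536
z = (149 - 99)/50.2536 = 0.995

0.995


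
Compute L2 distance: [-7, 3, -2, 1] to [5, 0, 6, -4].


d = √((-7-5)² + (3-0)² + (-2-6)² + (1+ 4)²)
  = √(144 + 9 + 64 + 25)
  = √242 = 15.5563

15.5563


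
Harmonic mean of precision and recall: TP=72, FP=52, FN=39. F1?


Precision = 72/124 = 0.5806
Recall = 72/111 = 0.6486
F1 = 2·P·R/(P+R) = 2·TP/(2·TP+FP+FN) = 144/(144+52+39) = 144/235 = 0.6128

0.6128


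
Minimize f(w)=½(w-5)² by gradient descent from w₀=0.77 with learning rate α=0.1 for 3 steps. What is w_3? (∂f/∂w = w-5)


step 1: grad = 0.77-5 = -4.23; w = 0.77 - 0.1·(-4.23) = 1.193
step 2: grad = 1.193-5 = -3.807; w = 1.193 - 0.1·(-3.807) = 1.5737
step 3: grad = 1.5737-5 = -3.4263; w = 1.5737 - 0.1·(-3.4263) = 1.91633

1.91633


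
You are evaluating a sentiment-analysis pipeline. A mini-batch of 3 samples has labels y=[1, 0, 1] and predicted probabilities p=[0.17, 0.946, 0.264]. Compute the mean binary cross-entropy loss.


L[0] = -ln(0.17) = 1.772
L[1] = -ln(1-0.946) = -ln(0.054) = 2.9188
L[2] = -ln(0.264) = 1.3318
mean = (1.772 + 2.9188 + 1.3318)/3 = 2.0075

2.0075


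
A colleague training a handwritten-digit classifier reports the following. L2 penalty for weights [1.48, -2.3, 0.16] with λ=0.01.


‖w‖₂² = (1.48)² + (-2.3)² + (0.16)²
     = 2.1904 + 5.29 + 0.0256
     = 7.506
λ·‖w‖₂² = 0.01·7.506 = 0.07506

0.07506


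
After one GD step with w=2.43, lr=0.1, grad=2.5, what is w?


w_new = w - α·∇
= 2.43 - 0.1·2.5
= 2.43 - 0.25
= 2.18

2.18


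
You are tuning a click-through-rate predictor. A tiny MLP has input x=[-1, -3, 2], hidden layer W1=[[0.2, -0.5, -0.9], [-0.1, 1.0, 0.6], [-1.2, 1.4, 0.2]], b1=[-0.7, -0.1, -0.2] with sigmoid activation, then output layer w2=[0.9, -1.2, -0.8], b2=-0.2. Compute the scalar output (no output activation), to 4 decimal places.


z1[0] = (0.2)·(-1) + (-0.5)·(-3) + (-0.9)·(2) - 0.7 = -1.2
z1[1] = (-0.1)·(-1) + (1.0)·(-3) + (0.6)·(2) - 0.1 = -1.8
z1[2] = (-1.2)·(-1) + (1.4)·(-3) + (0.2)·(2) - 0.2 = -2.8
h = sigmoid(z1) = [0.2315, 0.1419, 0.0573]
output = (0.9)·(0.2315) + (-1.2)·(0.1419) + (-0.8)·(0.0573) - 0.2 = -0.2078

-0.2078


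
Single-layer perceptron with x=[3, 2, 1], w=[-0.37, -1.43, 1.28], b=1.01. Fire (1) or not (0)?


z = (3)·(-0.37) + (2)·(-1.43) + (1)·(1.28) + 1.01
  = -1.68
step(z) = 0 (z<0)

0


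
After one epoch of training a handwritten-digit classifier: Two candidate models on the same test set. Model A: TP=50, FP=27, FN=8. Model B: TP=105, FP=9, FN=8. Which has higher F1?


Model A: P=50/77=0.6494, R=50/58=0.8621, F1=2PR/(P+R)=2TP/(2TP+FP+FN)=100/135=0.7407
Model B: P=105/114=0.9211, R=105/113=0.9292, F1=2PR/(P+R)=2TP/(2TP+FP+FN)=210/227=0.9251
0.7407 < 0.9251 → Model B

Model B


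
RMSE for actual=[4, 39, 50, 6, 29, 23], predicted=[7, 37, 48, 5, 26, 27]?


MSE = 43/6 = 7.1667
RMSE = √(43/6) = 2.6771

2.6771


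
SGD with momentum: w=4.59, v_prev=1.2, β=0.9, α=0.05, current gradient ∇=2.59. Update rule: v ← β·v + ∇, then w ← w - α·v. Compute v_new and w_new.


v_new = 0.9·1.2 + 2.59 = 1.08 + 2.59 = 3.67
w_new = 4.59 - 0.05·3.67 = 4.59 - 0.1835 = 4.4065

v_new=3.67, w_new=4.4065


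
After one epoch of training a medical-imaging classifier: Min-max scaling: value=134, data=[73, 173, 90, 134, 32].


min=32, max=173
(134-32)/(173-32) = 102/141 = 0.7234

0.7234


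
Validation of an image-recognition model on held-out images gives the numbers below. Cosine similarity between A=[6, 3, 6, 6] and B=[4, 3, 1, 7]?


A·B = 6·4 + 3·3 + 6·1 + 6·7 = 81
‖A‖ = √117 = 10.8167, ‖B‖ = √75 = 8.6603
cos = 81/(√117·√75) = 81/√8775 = 0.8647

0.8647


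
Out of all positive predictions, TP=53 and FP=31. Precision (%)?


Precision = TP/(TP+FP)
= 53/(53+31)
= 53/84 = 63.1%

63.1%


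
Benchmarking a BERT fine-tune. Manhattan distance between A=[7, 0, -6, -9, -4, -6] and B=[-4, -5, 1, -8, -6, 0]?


d = |7+ 4| + |0+ 5| + |-6-1| + |-9+ 8| + |-4+ 6| + |-6-0|
  = 11 + 5 + 7 + 1 + 2 + 6
  = 32

32


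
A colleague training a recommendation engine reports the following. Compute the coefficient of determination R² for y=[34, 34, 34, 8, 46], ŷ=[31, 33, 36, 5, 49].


ȳ = 31.2
SS_res = Σ(y-ŷ)² = 32
SS_tot = Σ(y-ȳ)² = 780.8
R² = 1 - SS_res/SS_tot = 1 - 0.041 = 0.959

0.959


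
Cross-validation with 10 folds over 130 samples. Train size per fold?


Fold size = 130/10 = 13
Training per fold = 130 - 13 = 117

117


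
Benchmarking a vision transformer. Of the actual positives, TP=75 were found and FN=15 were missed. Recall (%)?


Recall = TP/(TP+FN)
= 75/(75+15)
= 75/90 = 83.33%

83.33%


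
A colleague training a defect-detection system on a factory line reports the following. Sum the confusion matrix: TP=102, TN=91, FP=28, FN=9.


Total = TP + TN + FP + FN
= 102 + 91 + 28 + 9
= 230
(Predicted positive: 130, predicted negative: 100)

230


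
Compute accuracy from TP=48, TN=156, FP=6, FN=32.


Accuracy = (TP+TN)/(TP+TN+FP+FN)
= (48+156)/(242)
= 204/242 = 84.3%

84.3%


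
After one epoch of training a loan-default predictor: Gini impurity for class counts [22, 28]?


Probabilities: [22/50, 28/50] ≈ [0.44, 0.56]
Σpᵢ² = (484 + 784)/50² = 1268/2500
Gini = 1 - Σpᵢ² = 1 - 1268/2500 = 0.4928

0.4928


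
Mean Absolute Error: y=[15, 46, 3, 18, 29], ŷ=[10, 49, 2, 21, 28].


Absolute errors: |15-10|=5, |46-49|=3, |3-2|=1, |18-21|=3, |29-28|=1
Sum = 13
MAE = 13/5 = 13/5

13/5


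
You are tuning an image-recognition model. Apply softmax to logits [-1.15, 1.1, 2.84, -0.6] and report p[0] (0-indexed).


Exponentials: e^-1.15=0.3166, e^1.1=3.0042, e^2.84=17.1158, e^-0.6=0.5488
Sum = 20.9854
Softmax = [0.0151, 0.1432, 0.8156, 0.0262]
p[0] = 0.3166/20.9854 = 0.0151

0.0151


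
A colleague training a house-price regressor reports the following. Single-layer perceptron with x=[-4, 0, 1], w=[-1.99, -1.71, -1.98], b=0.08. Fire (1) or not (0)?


z = (-4)·(-1.99) + (0)·(-1.71) + (1)·(-1.98) + 0.08
  = 6.06
step(z) = 1 (z≥0)

1


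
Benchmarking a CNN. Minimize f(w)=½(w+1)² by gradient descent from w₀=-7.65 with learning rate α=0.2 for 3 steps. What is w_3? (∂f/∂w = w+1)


step 1: grad = -7.65+1 = -6.65; w = -7.65 - 0.2·(-6.65) = -6.32
step 2: grad = -6.32+1 = -5.32; w = -6.32 - 0.2·(-5.32) = -5.256
step 3: grad = -5.256+1 = -4.256; w = -5.256 - 0.2·(-4.256) = -4.4048

-4.4048


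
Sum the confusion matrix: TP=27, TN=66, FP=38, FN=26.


Total = TP + TN + FP + FN
= 27 + 66 + 38 + 26
= 157
(Predicted positive: 65, predicted negative: 92)

157


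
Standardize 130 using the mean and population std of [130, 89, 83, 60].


μ = 90.5, σ = 25.2438
z = (130 - 90.5)/25.2438 = 1.5647

1.5647


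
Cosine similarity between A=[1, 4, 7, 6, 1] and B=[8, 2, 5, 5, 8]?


A·B = 1·8 + 4·2 + 7·5 + 6·5 + 1·8 = 89
‖A‖ = √103 = 10.1489, ‖B‖ = √182 = 13.4907
cos = 89/(√103·√182) = 89/√18746 = 0.65

0.65


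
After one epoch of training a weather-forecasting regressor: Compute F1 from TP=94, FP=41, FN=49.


Precision = 94/135 = 0.6963
Recall = 94/143 = 0.6573
F1 = 2·P·R/(P+R) = 2·TP/(2·TP+FP+FN) = 188/(188+41+49) = 188/278 = 0.6763

0.6763


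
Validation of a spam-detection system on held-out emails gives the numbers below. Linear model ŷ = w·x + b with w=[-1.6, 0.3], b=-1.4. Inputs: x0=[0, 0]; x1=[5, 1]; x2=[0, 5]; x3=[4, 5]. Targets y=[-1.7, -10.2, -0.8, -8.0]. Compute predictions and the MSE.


ŷ0 = (-1.6)·(0) + (0.3)·(0) - 1.4 = -1.4
ŷ1 = (-1.6)·(5) + (0.3)·(1) - 1.4 = -9.1
ŷ2 = (-1.6)·(0) + (0.3)·(5) - 1.4 = 0.1
ŷ3 = (-1.6)·(4) + (0.3)·(5) - 1.4 = -6.3
errors² = [0.09, 1.21, 0.81, 2.89]
MSE = 5.0000/4 = 1.25

1.25


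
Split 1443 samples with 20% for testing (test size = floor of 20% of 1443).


Test = ⌊1443·20/100⌋ = 288
Train = 1443 - 288 = 1155

Train: 1155, Test: 288


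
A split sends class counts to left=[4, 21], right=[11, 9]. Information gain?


Parent = [15, 30], H_parent = 0.9183
H_left = 0.6343 (n=25), H_right = 0.9928 (n=20)
H_children = (25/45)·0.6343 + (20/45)·0.9928 = 0.7936
IG = 0.9183 - 0.7936 = 0.1247

0.1247


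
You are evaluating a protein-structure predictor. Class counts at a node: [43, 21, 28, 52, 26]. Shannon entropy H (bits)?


Probabilities: [43/170, 21/170, 28/170, 52/170, 26/170] ≈ [0.2529, 0.1235, 0.1647, 0.3059, 0.1529]
H = -((43/170)·log₂(43/170) + (21/170)·log₂(21/170) + (28/170)·log₂(28/170) + (52/170)·log₂(52/170) + (26/170)·log₂(26/170))
  = 2.2399 bits

2.2399 bits


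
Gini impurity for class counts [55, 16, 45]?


Probabilities: [55/116, 16/116, 45/116] ≈ [0.4741, 0.1379, 0.3879]
Σpᵢ² = (3025 + 256 + 2025)/116² = 5306/13456
Gini = 1 - Σpᵢ² = 1 - 5306/13456 = 0.6057

0.6057


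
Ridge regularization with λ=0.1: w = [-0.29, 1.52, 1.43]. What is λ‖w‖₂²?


‖w‖₂² = (-0.29)² + (1.52)² + (1.43)²
     = 0.0841 + 2.3104 + 2.0449
     = 4.4394
λ·‖w‖₂² = 0.1·4.4394 = 0.44394

0.44394


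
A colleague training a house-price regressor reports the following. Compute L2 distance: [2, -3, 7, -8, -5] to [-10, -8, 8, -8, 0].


d = √((2+ 10)² + (-3+ 8)² + (7-8)² + (-8+ 8)² + (-5-0)²)
  = √(144 + 25 + 1 + 0 + 25)
  = √195 = 13.9642

13.9642


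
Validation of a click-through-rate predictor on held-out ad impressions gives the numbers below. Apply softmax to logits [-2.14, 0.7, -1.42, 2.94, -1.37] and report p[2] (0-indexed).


Exponentials: e^-2.14=0.1177, e^0.7=2.0138, e^-1.42=0.2417, e^2.94=18.9158, e^-1.37=0.2541
Sum = 21.5431
Softmax = [0.0055, 0.0935, 0.0112, 0.878, 0.0118]
p[2] = 0.2417/21.5431 = 0.0112

0.0112


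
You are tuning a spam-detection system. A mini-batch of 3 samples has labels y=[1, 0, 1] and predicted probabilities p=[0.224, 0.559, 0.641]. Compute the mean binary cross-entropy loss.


L[0] = -ln(0.224) = 1.4961
L[1] = -ln(1-0.559) = -ln(0.441) = 0.8187
L[2] = -ln(0.641) = 0.4447
mean = (1.4961 + 0.8187 + 0.4447)/3 = 0.9198

0.9198


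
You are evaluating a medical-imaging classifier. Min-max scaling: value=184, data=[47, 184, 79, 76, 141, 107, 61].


min=47, max=184
(184-47)/(184-47) = 137/137 = 1.0

1.0


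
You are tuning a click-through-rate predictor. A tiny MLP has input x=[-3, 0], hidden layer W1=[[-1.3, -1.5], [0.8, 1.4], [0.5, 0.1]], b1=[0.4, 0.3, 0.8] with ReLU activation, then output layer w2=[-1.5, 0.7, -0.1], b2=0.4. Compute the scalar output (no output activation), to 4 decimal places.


z1[0] = (-1.3)·(-3) + (-1.5)·(0) + 0.4 = 4.3
z1[1] = (0.8)·(-3) + (1.4)·(0) + 0.3 = -2.1
z1[2] = (0.5)·(-3) + (0.1)·(0) + 0.8 = -0.7
h = ReLU(z1) = [4.3, 0.0, 0.0]
output = (-1.5)·(4.3) + (0.7)·(0.0) + (-0.1)·(0.0) + 0.4 = -6.05

-6.05


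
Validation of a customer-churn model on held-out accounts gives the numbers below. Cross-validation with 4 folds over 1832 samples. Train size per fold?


Fold size = 1832/4 = 458
Training per fold = 1832 - 458 = 1374

1374


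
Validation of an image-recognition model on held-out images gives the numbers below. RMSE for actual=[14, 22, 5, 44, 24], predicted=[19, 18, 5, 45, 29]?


MSE = 67/5 = 13.4
RMSE = √(67/5) = 3.6606

3.6606


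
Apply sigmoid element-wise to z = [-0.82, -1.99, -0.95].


σ(-0.82) = 1/(1+e^0.82) = 0.3058
σ(-1.99) = 1/(1+e^1.99) = 0.1203
σ(-0.95) = 1/(1+e^0.95) = 0.2789
result = [0.3058, 0.1203, 0.2789]

[0.3058, 0.1203, 0.2789]


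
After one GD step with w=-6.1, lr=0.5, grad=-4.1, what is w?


w_new = w - α·∇
= -6.1 - 0.5·-4.1
= -6.1 + 2.05
= -4.05

-4.05


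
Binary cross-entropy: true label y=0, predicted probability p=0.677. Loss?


BCE = -[y·ln(p) + (1-y)·ln(1-p)]
= -0 - 1·ln(1-0.677)
= -ln(0.323) = 1.1301

1.1301


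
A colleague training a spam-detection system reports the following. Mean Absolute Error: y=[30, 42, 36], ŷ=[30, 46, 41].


Absolute errors: |30-30|=0, |42-46|=4, |36-41|=5
Sum = 9
MAE = 9/3 = 3

3


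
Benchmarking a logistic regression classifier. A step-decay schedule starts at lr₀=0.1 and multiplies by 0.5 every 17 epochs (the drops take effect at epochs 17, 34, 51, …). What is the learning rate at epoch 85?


n_drops = ⌊85/17⌋ = 5
lr = 0.1·0.5^5 = 0.1·0.03125 = 0.003125

0.003125


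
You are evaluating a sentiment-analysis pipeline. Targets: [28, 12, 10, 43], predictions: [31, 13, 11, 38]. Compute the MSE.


Squared errors: (28-31)²=9, (12-13)²=1, (10-11)²=1, (43-38)²=25
Sum = 36
MSE = 36/4 = 9

9


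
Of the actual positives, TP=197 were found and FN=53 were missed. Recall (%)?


Recall = TP/(TP+FN)
= 197/(197+53)
= 197/250 = 78.8%

78.8%


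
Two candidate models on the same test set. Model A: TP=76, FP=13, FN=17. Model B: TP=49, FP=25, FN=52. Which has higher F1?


Model A: P=76/89=0.8539, R=76/93=0.8172, F1=2PR/(P+R)=2TP/(2TP+FP+FN)=152/182=0.8352
Model B: P=49/74=0.6622, R=49/101=0.4851, F1=2PR/(P+R)=2TP/(2TP+FP+FN)=98/175=0.56
0.8352 > 0.56 → Model A

Model A


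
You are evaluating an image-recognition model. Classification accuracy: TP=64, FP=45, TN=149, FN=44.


Accuracy = (TP+TN)/(TP+TN+FP+FN)
= (64+149)/(302)
= 213/302 = 70.53%

70.53%


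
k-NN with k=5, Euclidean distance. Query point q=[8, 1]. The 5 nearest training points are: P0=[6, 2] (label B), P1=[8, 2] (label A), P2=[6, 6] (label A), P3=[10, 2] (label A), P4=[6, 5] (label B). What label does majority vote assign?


d(q,P0) = 2.2361  (label B)
d(q,P1) = 1.0  (label A)
d(q,P2) = 5.3852  (label A)
d(q,P3) = 2.2361  (label A)
d(q,P4) = 4.4721  (label B)
Votes: A=3, B=2
Majority → A

A


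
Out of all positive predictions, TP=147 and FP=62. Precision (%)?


Precision = TP/(TP+FP)
= 147/(147+62)
= 147/209 = 70.33%

70.33%


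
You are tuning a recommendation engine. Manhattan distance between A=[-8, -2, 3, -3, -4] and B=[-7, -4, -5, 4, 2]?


d = |-8+ 7| + |-2+ 4| + |3+ 5| + |-3-4| + |-4-2|
  = 1 + 2 + 8 + 7 + 6
  = 24

24


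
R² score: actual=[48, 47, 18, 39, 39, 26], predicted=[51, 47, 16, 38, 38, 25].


ȳ = 36.1667
SS_res = Σ(y-ŷ)² = 16
SS_tot = Σ(y-ȳ)² = 706.83
R² = 1 - SS_res/SS_tot = 1 - 0.0226 = 0.9774

0.9774


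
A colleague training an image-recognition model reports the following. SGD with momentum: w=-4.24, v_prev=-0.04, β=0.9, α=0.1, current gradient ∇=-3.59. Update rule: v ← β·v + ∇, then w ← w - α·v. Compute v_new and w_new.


v_new = 0.9·-0.04 - 3.59 = -0.036 - 3.59 = -3.626
w_new = -4.24 - 0.1·-3.626 = -4.24 + 0.3626 = -3.8774

v_new=-3.626, w_new=-3.8774


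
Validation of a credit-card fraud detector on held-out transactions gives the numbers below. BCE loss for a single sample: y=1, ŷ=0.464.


BCE = -[y·ln(p) + (1-y)·ln(1-p)]
= -1·ln(0.464) - 0
= -ln(0.464) = 0.7679

0.7679


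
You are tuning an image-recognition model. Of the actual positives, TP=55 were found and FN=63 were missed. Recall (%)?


Recall = TP/(TP+FN)
= 55/(55+63)
= 55/118 = 46.61%

46.61%


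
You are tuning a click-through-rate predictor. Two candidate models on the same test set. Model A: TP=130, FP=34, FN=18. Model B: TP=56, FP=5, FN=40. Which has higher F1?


Model A: P=130/164=0.7927, R=130/148=0.8784, F1=2PR/(P+R)=2TP/(2TP+FP+FN)=260/312=0.8333
Model B: P=56/61=0.918, R=56/96=0.5833, F1=2PR/(P+R)=2TP/(2TP+FP+FN)=112/157=0.7134
0.8333 > 0.7134 → Model A

Model A


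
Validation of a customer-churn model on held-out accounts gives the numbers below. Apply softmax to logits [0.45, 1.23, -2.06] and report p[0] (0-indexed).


Exponentials: e^0.45=1.5683, e^1.23=3.4212, e^-2.06=0.1275
Sum = 5.117
Softmax = [0.3065, 0.6686, 0.0249]
p[0] = 1.5683/5.117 = 0.3065

0.3065


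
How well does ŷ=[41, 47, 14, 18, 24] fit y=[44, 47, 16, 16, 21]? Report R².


ȳ = 28.8
SS_res = Σ(y-ŷ)² = 26
SS_tot = Σ(y-ȳ)² = 950.8
R² = 1 - SS_res/SS_tot = 1 - 0.0273 = 0.9727

0.9727


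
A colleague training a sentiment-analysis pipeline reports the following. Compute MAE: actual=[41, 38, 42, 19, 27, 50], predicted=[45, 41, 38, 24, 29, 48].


Absolute errors: |41-45|=4, |38-41|=3, |42-38|=4, |19-24|=5, |27-29|=2, |50-48|=2
Sum = 20
MAE = 20/6 = 10/3

10/3


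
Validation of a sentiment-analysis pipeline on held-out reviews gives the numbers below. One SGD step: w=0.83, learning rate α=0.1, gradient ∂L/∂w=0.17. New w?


w_new = w - α·∇
= 0.83 - 0.1·0.17
= 0.83 - 0.017
= 0.813

0.813


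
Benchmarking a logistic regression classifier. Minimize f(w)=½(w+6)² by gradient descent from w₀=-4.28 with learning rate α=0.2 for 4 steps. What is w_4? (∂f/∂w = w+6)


step 1: grad = -4.28+6 = 1.72; w = -4.28 - 0.2·(1.72) = -4.624
step 2: grad = -4.624+6 = 1.376; w = -4.624 - 0.2·(1.376) = -4.8992
step 3: grad = -4.8992+6 = 1.1008; w = -4.8992 - 0.2·(1.1008) = -5.11936
step 4: grad = -5.11936+6 = 0.88064; w = -5.11936 - 0.2·(0.88064) = -5.295488

-5.295488


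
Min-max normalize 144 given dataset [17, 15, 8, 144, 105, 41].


min=8, max=144
(144-8)/(144-8) = 136/136 = 1.0

1.0


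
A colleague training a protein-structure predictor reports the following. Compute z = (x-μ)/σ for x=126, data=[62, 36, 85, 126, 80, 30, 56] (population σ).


μ = 67.8571, σ = 30.3429
z = (126 - 67.8571)/30.3429 = 1.9162

1.9162


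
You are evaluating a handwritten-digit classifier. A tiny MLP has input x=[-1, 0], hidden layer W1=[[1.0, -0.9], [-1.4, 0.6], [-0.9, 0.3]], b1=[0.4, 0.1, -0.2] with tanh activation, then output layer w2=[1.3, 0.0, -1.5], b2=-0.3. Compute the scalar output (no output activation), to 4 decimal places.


z1[0] = (1.0)·(-1) + (-0.9)·(0) + 0.4 = -0.6
z1[1] = (-1.4)·(-1) + (0.6)·(0) + 0.1 = 1.5
z1[2] = (-0.9)·(-1) + (0.3)·(0) - 0.2 = 0.7
h = tanh(z1) = [-0.537, 0.9051, 0.6044]
output = (1.3)·(-0.537) + (0.0)·(0.9051) + (-1.5)·(0.6044) - 0.3 = -1.9047

-1.9047


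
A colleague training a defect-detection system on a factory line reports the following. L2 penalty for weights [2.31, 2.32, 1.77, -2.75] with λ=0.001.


‖w‖₂² = (2.31)² + (2.32)² + (1.77)² + (-2.75)²
     = 5.3361 + 5.3824 + 3.1329 + 7.5625
     = 21.4139
λ·‖w‖₂² = 0.001·21.4139 = 0.021414

0.021414


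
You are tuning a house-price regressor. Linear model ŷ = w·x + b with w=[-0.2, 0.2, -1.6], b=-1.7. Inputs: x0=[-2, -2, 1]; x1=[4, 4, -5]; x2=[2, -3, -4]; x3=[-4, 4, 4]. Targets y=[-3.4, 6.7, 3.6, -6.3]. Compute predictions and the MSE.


ŷ0 = (-0.2)·(-2) + (0.2)·(-2) + (-1.6)·(1) - 1.7 = -3.3
ŷ1 = (-0.2)·(4) + (0.2)·(4) + (-1.6)·(-5) - 1.7 = 6.3
ŷ2 = (-0.2)·(2) + (0.2)·(-3) + (-1.6)·(-4) - 1.7 = 3.7
ŷ3 = (-0.2)·(-4) + (0.2)·(4) + (-1.6)·(4) - 1.7 = -6.5
errors² = [0.01, 0.16, 0.01, 0.04]
MSE = 0.2200/4 = 0.055

0.055


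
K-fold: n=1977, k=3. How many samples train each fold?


Fold size = 1977/3 = 659
Training per fold = 1977 - 659 = 1318

1318


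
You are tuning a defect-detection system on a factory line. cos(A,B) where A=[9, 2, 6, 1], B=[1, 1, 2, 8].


A·B = 9·1 + 2·1 + 6·2 + 1·8 = 31
‖A‖ = √122 = 11.0454, ‖B‖ = √70 = 8.3666
cos = 31/(√122·√70) = 31/√8540 = 0.3355

0.3355


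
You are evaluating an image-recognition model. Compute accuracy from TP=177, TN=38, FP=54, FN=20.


Accuracy = (TP+TN)/(TP+TN+FP+FN)
= (177+38)/(289)
= 215/289 = 74.39%

74.39%


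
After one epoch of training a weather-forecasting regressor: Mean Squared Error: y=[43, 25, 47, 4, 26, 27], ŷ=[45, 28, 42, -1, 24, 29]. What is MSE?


Squared errors: (43-45)²=4, (25-28)²=9, (47-42)²=25, (4+ 1)²=25, (26-24)²=4, (27-29)²=4
Sum = 71
MSE = 71/6 = 71/6

71/6


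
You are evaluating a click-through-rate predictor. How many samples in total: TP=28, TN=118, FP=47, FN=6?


Total = TP + TN + FP + FN
= 28 + 118 + 47 + 6
= 199
(Predicted positive: 75, predicted negative: 124)

199


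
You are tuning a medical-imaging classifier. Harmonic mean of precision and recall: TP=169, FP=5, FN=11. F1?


Precision = 169/174 = 0.9713
Recall = 169/180 = 0.9389
F1 = 2·P·R/(P+R) = 2·TP/(2·TP+FP+FN) = 338/(338+5+11) = 338/354 = 0.9548

0.9548


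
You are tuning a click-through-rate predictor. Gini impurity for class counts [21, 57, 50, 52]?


Probabilities: [21/180, 57/180, 50/180, 52/180] ≈ [0.1167, 0.3167, 0.2778, 0.2889]
Σpᵢ² = (441 + 3249 + 2500 + 2704)/180² = 8894/32400
Gini = 1 - Σpᵢ² = 1 - 8894/32400 = 0.7255

0.7255


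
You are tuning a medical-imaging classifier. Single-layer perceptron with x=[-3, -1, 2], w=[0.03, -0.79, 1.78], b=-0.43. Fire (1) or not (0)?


z = (-3)·(0.03) + (-1)·(-0.79) + (2)·(1.78) - 0.43
  = 3.83
step(z) = 1 (z≥0)

1


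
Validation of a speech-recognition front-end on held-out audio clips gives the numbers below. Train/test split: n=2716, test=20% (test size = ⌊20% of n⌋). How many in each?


Test = ⌊2716·20/100⌋ = 543
Train = 2716 - 543 = 2173

Train: 2173, Test: 543


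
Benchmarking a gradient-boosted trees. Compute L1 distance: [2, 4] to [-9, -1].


d = |2+ 9| + |4+ 1|
  = 11 + 5
  = 16

16


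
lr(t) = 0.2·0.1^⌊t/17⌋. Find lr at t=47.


n_drops = ⌊47/17⌋ = 2
lr = 0.2·0.1^2 = 0.2·0.01 = 0.002

0.002


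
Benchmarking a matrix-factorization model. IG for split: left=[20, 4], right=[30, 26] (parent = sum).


Parent = [50, 30], H_parent = 0.9544
H_left = 0.65 (n=24), H_right = 0.9963 (n=56)
H_children = (24/80)·0.65 + (56/80)·0.9963 = 0.8924
IG = 0.9544 - 0.8924 = 0.062

0.062


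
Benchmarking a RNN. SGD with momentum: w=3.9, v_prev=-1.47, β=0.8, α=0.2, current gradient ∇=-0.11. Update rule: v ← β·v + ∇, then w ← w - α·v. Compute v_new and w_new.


v_new = 0.8·-1.47 - 0.11 = -1.176 - 0.11 = -1.286
w_new = 3.9 - 0.2·-1.286 = 3.9 + 0.2572 = 4.1572

v_new=-1.286, w_new=4.1572


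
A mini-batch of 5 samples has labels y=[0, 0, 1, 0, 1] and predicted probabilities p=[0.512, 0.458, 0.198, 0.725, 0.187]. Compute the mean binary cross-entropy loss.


L[0] = -ln(1-0.512) = -ln(0.488) = 0.7174
L[1] = -ln(1-0.458) = -ln(0.542) = 0.6125
L[2] = -ln(0.198) = 1.6195
L[3] = -ln(1-0.725) = -ln(0.275) = 1.291
L[4] = -ln(0.187) = 1.6766
mean = (0.7174 + 0.6125 + 1.6195 + 1.291 + 1.6766)/5 = 1.1834

1.1834


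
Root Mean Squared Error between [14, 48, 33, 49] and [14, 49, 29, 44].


MSE = 42/4 = 10.5
RMSE = √(42/4) = 3.2404

3.2404


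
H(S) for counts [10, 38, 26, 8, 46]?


Probabilities: [10/128, 38/128, 26/128, 8/128, 46/128] ≈ [0.0781, 0.2969, 0.2031, 0.0625, 0.3594]
H = -((10/128)·log₂(10/128) + (38/128)·log₂(38/128) + (26/128)·log₂(26/128) + (8/128)·log₂(8/128) + (46/128)·log₂(46/128))
  = 2.0552 bits

2.0552 bits


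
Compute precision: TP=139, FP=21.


Precision = TP/(TP+FP)
= 139/(139+21)
= 139/160 = 86.88%

86.88%


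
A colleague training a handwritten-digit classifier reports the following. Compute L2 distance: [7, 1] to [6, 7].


d = √((7-6)² + (1-7)²)
  = √(1 + 36)
  = √37 = 6.0828

6.0828


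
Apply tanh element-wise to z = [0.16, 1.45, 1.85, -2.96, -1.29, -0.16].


tanh(0.16) = 0.1586
tanh(1.45) = 0.8957
tanh(1.85) = 0.9517
tanh(-2.96) = -0.9946
tanh(-1.29) = -0.8591
tanh(-0.16) = -0.1586
result = [0.1586, 0.8957, 0.9517, -0.9946, -0.8591, -0.1586]

[0.1586, 0.8957, 0.9517, -0.9946, -0.8591, -0.1586]


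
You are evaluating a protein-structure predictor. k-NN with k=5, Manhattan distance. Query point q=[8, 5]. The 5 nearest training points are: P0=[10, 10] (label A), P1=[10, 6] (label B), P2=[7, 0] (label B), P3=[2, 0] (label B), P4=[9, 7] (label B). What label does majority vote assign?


d(q,P0) = 7  (label A)
d(q,P1) = 3  (label B)
d(q,P2) = 6  (label B)
d(q,P3) = 11  (label B)
d(q,P4) = 3  (label B)
Votes: A=1, B=4
Majority → B

B


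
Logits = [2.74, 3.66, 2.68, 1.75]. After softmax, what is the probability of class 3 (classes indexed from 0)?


Exponentials: e^2.74=15.487, e^3.66=38.8613, e^2.68=14.5851, e^1.75=5.7546
Sum = 74.688
Softmax = [0.2074, 0.5203, 0.1953, 0.077]
p[3] = 5.7546/74.688 = 0.077

0.077


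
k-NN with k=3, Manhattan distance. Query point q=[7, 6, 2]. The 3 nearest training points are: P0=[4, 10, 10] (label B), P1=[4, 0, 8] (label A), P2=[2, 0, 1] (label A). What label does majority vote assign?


d(q,P0) = 15  (label B)
d(q,P1) = 15  (label A)
d(q,P2) = 12  (label A)
Votes: A=2, B=1
Majority → A

A


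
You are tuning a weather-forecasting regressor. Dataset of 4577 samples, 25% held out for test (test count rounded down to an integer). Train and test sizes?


Test = ⌊4577·25/100⌋ = 1144
Train = 4577 - 1144 = 3433

Train: 3433, Test: 1144


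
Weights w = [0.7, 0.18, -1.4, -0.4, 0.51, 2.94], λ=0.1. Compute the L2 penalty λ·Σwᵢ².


‖w‖₂² = (0.7)² + (0.18)² + (-1.4)² + (-0.4)² + (0.51)² + (2.94)²
     = 0.49 + 0.0324 + 1.96 + 0.16 + 0.2601 + 8.6436
     = 11.5461
λ·‖w‖₂² = 0.1·11.5461 = 1.15461

1.15461


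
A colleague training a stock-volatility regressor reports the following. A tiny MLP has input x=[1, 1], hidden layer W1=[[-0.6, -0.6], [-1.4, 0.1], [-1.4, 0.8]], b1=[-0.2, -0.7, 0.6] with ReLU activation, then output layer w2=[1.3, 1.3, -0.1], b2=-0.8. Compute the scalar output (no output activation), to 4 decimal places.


z1[0] = (-0.6)·(1) + (-0.6)·(1) - 0.2 = -1.4
z1[1] = (-1.4)·(1) + (0.1)·(1) - 0.7 = -2.0
z1[2] = (-1.4)·(1) + (0.8)·(1) + 0.6 = 0.0
h = ReLU(z1) = [0.0, 0.0, 0.0]
output = (1.3)·(0.0) + (1.3)·(0.0) + (-0.1)·(0.0) - 0.8 = -0.8

-0.8


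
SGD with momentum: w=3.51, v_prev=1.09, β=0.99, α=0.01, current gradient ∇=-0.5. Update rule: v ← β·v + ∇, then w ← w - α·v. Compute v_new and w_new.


v_new = 0.99·1.09 - 0.5 = 1.0791 - 0.5 = 0.5791
w_new = 3.51 - 0.01·0.5791 = 3.51 - 0.005791 = 3.504209

v_new=0.5791, w_new=3.504209


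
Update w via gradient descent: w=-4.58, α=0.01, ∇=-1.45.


w_new = w - α·∇
= -4.58 - 0.01·-1.45
= -4.58 + 0.0145
= -4.5655

-4.5655


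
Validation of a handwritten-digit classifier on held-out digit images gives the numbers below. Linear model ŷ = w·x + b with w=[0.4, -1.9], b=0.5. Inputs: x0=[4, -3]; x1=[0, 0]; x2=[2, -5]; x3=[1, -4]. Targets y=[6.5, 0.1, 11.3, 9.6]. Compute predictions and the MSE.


ŷ0 = (0.4)·(4) + (-1.9)·(-3) + 0.5 = 7.8
ŷ1 = (0.4)·(0) + (-1.9)·(0) + 0.5 = 0.5
ŷ2 = (0.4)·(2) + (-1.9)·(-5) + 0.5 = 10.8
ŷ3 = (0.4)·(1) + (-1.9)·(-4) + 0.5 = 8.5
errors² = [1.69, 0.16, 0.25, 1.21]
MSE = 3.3100/4 = 0.8275

0.8275


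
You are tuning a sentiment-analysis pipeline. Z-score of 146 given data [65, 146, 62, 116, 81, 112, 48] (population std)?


μ = 90, σ = 32.8416
z = (146 - 90)/32.8416 = 1.7052

1.7052


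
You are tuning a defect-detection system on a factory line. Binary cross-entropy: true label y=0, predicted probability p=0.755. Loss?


BCE = -[y·ln(p) + (1-y)·ln(1-p)]
= -0 - 1·ln(1-0.755)
= -ln(0.245) = 1.4065

1.4065


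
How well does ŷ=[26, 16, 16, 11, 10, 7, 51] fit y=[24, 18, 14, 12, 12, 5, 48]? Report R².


ȳ = 19
SS_res = Σ(y-ŷ)² = 30
SS_tot = Σ(y-ȳ)² = 1186
R² = 1 - SS_res/SS_tot = 1 - 0.0253 = 0.9747

0.9747


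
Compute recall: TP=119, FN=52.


Recall = TP/(TP+FN)
= 119/(119+52)
= 119/171 = 69.59%

69.59%


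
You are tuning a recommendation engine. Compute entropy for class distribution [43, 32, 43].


Probabilities: [43/118, 32/118, 43/118] ≈ [0.3644, 0.2712, 0.3644]
H = -((43/118)·log₂(43/118) + (32/118)·log₂(32/118) + (43/118)·log₂(43/118))
  = 1.572 bits

1.572 bits


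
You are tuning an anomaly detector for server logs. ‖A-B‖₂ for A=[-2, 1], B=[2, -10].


d = √((-2-2)² + (1+ 10)²)
  = √(16 + 121)
  = √137 = 11.7047

11.7047


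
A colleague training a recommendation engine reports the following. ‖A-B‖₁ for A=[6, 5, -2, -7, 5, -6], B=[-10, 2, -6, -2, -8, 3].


d = |6+ 10| + |5-2| + |-2+ 6| + |-7+ 2| + |5+ 8| + |-6-3|
  = 16 + 3 + 4 + 5 + 13 + 9
  = 50

50
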